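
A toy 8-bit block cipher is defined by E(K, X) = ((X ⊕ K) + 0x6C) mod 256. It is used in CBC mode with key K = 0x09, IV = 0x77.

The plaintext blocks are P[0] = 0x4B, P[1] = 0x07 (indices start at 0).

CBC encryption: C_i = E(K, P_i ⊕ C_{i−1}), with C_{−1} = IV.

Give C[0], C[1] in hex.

C[0]: P[0] ⊕ 0x77 = 0x3C; E(K, 0x3C) = 0xA1.
C[1]: P[1] ⊕ 0xA1 = 0xA6; E(K, 0xA6) = 0x1B.

C[0] = 0xA1, C[1] = 0x1B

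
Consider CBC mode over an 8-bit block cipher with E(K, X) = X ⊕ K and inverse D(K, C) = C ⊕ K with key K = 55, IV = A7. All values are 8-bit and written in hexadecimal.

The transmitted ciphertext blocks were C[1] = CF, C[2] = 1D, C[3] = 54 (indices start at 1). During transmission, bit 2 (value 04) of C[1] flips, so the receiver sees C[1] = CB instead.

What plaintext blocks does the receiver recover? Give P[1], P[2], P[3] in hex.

P[1] = 39, P[2] = 83, P[3] = 1C

CBC decryption: P_i = D(K, C_i) ⊕ C_{i−1}, with C_{0} = IV.
Only C[1] changed, to CB. In CBC, a change in C_i garbles P_i and flips the same bit in P_{i+1}. Decrypting the received ciphertext:
P[1]: D(K, CB) = 9E; 9E ⊕ A7 = 39.
P[2]: D(K, 1D) = 48; 48 ⊕ CB = 83.
P[3]: D(K, 54) = 01; 01 ⊕ 1D = 1C.
Blocks that differ from the original plaintext: P[1], P[2].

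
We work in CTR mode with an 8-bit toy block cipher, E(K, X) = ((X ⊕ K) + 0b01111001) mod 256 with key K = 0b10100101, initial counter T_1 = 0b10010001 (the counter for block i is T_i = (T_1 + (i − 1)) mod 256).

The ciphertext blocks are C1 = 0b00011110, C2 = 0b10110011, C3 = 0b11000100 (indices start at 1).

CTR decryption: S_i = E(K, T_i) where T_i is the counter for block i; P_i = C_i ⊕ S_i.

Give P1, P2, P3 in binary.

P1: T = 0b10010001, S = E(K, T) = 0b10101101; 0b00011110 ⊕ 0b10101101 = 0b10110011.
P2: T = 0b10010010, S = E(K, T) = 0b10110000; 0b10110011 ⊕ 0b10110000 = 0b00000011.
P3: T = 0b10010011, S = E(K, T) = 0b10101111; 0b11000100 ⊕ 0b10101111 = 0b01101011.

P1 = 0b10110011, P2 = 0b00000011, P3 = 0b01101011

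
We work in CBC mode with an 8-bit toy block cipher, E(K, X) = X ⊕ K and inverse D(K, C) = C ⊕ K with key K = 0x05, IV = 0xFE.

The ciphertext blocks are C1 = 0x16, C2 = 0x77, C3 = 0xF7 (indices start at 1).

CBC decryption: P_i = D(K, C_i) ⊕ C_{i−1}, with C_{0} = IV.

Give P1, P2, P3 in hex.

P1 = 0xED, P2 = 0x64, P3 = 0x85

P1: D(K, 0x16) = 0x13; 0x13 ⊕ 0xFE = 0xED.
P2: D(K, 0x77) = 0x72; 0x72 ⊕ 0x16 = 0x64.
P3: D(K, 0xF7) = 0xF2; 0xF2 ⊕ 0x77 = 0x85.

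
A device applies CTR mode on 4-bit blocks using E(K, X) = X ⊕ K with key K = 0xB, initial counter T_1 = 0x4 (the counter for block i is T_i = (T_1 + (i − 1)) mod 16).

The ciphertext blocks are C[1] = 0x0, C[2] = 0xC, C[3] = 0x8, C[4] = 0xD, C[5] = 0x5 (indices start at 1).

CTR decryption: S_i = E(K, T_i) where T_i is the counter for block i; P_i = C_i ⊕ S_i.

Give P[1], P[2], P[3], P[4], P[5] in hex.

P[1] = 0xF, P[2] = 0x2, P[3] = 0x5, P[4] = 0x1, P[5] = 0x6

P[1]: T = 0x4, S = E(K, T) = 0xF; 0x0 ⊕ 0xF = 0xF.
P[2]: T = 0x5, S = E(K, T) = 0xE; 0xC ⊕ 0xE = 0x2.
P[3]: T = 0x6, S = E(K, T) = 0xD; 0x8 ⊕ 0xD = 0x5.
P[4]: T = 0x7, S = E(K, T) = 0xC; 0xD ⊕ 0xC = 0x1.
P[5]: T = 0x8, S = E(K, T) = 0x3; 0x5 ⊕ 0x3 = 0x6.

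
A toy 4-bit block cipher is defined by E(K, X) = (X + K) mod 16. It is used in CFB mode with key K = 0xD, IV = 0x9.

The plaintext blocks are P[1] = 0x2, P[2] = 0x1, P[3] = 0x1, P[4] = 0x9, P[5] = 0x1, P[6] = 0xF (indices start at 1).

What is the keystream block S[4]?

CFB encryption: C_i = P_i ⊕ E(K, C_{i−1}), with C_{0} = IV.
C[1]: E(K, 0x9) = 0x6; 0x2 ⊕ 0x6 = 0x4.
C[2]: E(K, 0x4) = 0x1; 0x1 ⊕ 0x1 = 0x0.
C[3]: E(K, 0x0) = 0xD; 0x1 ⊕ 0xD = 0xC.
C[4]: E(K, 0xC) = 0x9; 0x9 ⊕ 0x9 = 0x0.
So S[4] = 0x9.

0x9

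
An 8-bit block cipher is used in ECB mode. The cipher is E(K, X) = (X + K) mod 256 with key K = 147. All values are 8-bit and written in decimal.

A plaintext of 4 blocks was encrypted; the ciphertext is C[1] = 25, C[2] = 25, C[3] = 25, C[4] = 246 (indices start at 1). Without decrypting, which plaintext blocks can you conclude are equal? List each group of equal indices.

ECB encrypts each block independently with the same key, so equal ciphertext blocks imply equal plaintext blocks.
C[1] = C[2] = C[3] = 25, so P[1] = P[2] = P[3].

P[1] = P[2] = P[3]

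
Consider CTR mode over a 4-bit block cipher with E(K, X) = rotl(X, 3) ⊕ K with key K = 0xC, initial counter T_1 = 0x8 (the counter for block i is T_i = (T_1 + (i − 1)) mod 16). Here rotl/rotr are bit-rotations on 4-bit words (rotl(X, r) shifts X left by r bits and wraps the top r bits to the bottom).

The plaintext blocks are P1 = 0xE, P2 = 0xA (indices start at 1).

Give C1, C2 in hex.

CTR encryption: S_i = E(K, T_i) where T_i is the counter for block i; C_i = P_i ⊕ S_i.
C1: T = 0x8, S = E(K, T) = 0x8; 0xE ⊕ 0x8 = 0x6.
C2: T = 0x9, S = E(K, T) = 0x0; 0xA ⊕ 0x0 = 0xA.

C1 = 0x6, C2 = 0xA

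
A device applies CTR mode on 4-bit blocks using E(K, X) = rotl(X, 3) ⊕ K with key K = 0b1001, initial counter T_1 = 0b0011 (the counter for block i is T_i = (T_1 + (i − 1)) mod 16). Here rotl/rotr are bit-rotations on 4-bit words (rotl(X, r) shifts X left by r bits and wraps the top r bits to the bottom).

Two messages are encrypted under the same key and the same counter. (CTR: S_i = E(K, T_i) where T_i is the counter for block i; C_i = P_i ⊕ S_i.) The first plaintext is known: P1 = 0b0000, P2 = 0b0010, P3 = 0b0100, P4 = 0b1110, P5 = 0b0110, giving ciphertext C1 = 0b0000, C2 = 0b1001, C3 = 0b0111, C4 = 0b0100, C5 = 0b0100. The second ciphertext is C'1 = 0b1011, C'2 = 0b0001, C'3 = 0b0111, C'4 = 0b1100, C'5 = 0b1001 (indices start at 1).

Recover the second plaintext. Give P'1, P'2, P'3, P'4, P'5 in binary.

In CTR with a reused counter, both messages share the same keystream S_i, so C_i ⊕ C'_i = P_i ⊕ P'_i and thus P'_i = P_i ⊕ C_i ⊕ C'_i.
P'1: 0b0000 ⊕ 0b0000 ⊕ 0b1011 = 0b1011.
P'2: 0b0010 ⊕ 0b1001 ⊕ 0b0001 = 0b1010.
P'3: 0b0100 ⊕ 0b0111 ⊕ 0b0111 = 0b0100.
P'4: 0b1110 ⊕ 0b0100 ⊕ 0b1100 = 0b0110.
P'5: 0b0110 ⊕ 0b0100 ⊕ 0b1001 = 0b1011.

P'1 = 0b1011, P'2 = 0b1010, P'3 = 0b0100, P'4 = 0b0110, P'5 = 0b1011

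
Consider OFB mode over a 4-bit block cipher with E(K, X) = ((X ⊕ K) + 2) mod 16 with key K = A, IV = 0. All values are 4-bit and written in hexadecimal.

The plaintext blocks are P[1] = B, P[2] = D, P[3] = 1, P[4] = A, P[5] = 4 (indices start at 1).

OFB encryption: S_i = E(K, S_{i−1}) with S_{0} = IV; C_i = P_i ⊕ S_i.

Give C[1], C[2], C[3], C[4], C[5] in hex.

C[1]: S = E(K, 0) = C; B ⊕ C = 7.
C[2]: S = E(K, C) = 8; D ⊕ 8 = 5.
C[3]: S = E(K, 8) = 4; 1 ⊕ 4 = 5.
C[4]: S = E(K, 4) = 0; A ⊕ 0 = A.
C[5]: S = E(K, 0) = C; 4 ⊕ C = 8.

C[1] = 7, C[2] = 5, C[3] = 5, C[4] = A, C[5] = 8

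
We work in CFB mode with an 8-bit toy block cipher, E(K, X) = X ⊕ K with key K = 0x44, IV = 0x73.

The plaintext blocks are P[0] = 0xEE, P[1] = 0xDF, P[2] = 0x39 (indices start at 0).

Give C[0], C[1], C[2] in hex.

C[0] = 0xD9, C[1] = 0x42, C[2] = 0x3F

CFB encryption: C_i = P_i ⊕ E(K, C_{i−1}), with C_{−1} = IV.
C[0]: E(K, 0x73) = 0x37; 0xEE ⊕ 0x37 = 0xD9.
C[1]: E(K, 0xD9) = 0x9D; 0xDF ⊕ 0x9D = 0x42.
C[2]: E(K, 0x42) = 0x06; 0x39 ⊕ 0x06 = 0x3F.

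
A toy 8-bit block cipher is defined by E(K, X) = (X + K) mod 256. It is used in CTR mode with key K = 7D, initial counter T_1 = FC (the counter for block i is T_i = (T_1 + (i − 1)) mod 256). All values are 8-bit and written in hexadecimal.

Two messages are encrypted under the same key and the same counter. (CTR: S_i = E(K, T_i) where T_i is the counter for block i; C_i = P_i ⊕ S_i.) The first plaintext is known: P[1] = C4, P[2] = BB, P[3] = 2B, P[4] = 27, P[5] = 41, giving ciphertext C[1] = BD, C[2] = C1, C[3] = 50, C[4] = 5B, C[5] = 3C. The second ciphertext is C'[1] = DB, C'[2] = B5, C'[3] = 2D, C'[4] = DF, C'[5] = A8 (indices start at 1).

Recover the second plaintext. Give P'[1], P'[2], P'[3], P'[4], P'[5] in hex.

P'[1] = A2, P'[2] = CF, P'[3] = 56, P'[4] = A3, P'[5] = D5

In CTR with a reused counter, both messages share the same keystream S_i, so C_i ⊕ C'_i = P_i ⊕ P'_i and thus P'_i = P_i ⊕ C_i ⊕ C'_i.
P'[1]: C4 ⊕ BD ⊕ DB = A2.
P'[2]: BB ⊕ C1 ⊕ B5 = CF.
P'[3]: 2B ⊕ 50 ⊕ 2D = 56.
P'[4]: 27 ⊕ 5B ⊕ DF = A3.
P'[5]: 41 ⊕ 3C ⊕ A8 = D5.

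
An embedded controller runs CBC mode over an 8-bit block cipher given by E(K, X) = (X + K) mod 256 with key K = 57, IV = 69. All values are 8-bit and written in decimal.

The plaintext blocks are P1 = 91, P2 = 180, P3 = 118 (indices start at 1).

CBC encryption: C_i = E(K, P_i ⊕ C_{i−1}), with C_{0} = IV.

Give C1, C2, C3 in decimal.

C1: P1 ⊕ 69 = 30; E(K, 30) = 87.
C2: P2 ⊕ 87 = 227; E(K, 227) = 28.
C3: P3 ⊕ 28 = 106; E(K, 106) = 163.

C1 = 87, C2 = 28, C3 = 163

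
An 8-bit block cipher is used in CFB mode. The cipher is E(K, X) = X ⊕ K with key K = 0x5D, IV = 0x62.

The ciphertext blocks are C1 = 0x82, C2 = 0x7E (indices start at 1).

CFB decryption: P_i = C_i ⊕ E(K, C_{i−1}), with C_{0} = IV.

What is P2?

P2: E(K, 0x82) = 0xDF; 0x7E ⊕ 0xDF = 0xA1.

P2 = 0xA1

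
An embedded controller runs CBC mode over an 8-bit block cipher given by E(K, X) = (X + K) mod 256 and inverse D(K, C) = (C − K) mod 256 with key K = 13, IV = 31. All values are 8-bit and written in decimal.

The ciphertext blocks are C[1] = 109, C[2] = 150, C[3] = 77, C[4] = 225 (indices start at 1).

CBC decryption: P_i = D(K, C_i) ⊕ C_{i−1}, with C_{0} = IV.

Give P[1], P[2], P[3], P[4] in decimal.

P[1]: D(K, 109) = 96; 96 ⊕ 31 = 127.
P[2]: D(K, 150) = 137; 137 ⊕ 109 = 228.
P[3]: D(K, 77) = 64; 64 ⊕ 150 = 214.
P[4]: D(K, 225) = 212; 212 ⊕ 77 = 153.

P[1] = 127, P[2] = 228, P[3] = 214, P[4] = 153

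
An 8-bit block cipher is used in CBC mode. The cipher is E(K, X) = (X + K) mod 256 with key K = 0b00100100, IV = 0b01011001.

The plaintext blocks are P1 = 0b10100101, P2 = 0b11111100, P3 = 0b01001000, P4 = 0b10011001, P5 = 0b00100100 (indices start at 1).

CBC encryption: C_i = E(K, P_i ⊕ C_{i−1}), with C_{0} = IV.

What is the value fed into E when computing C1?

0b11111100

C1: P1 ⊕ 0b01011001 = 0b11111100; E(K, 0b11111100) = 0b00100000.
So the input to E for block 1 is 0b11111100.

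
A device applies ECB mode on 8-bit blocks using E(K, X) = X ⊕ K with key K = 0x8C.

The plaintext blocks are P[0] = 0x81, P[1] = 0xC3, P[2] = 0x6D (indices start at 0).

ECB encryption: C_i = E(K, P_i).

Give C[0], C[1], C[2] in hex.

C[0] = 0x0D, C[1] = 0x4F, C[2] = 0xE1

C[0]: E(K, 0x81) = 0x0D.
C[1]: E(K, 0xC3) = 0x4F.
C[2]: E(K, 0x6D) = 0xE1.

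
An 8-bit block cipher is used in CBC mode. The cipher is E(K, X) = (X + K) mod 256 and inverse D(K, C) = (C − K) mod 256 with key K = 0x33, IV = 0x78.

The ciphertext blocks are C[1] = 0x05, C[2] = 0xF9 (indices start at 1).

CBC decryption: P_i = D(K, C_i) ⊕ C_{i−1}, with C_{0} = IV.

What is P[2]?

P[2] = 0xC3

P[2]: D(K, 0xF9) = 0xC6; 0xC6 ⊕ 0x05 = 0xC3.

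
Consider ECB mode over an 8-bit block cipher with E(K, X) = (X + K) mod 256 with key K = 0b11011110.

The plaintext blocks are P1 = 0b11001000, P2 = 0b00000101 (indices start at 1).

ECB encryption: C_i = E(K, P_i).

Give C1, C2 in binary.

C1 = 0b10100110, C2 = 0b11100011

C1: E(K, 0b11001000) = 0b10100110.
C2: E(K, 0b00000101) = 0b11100011.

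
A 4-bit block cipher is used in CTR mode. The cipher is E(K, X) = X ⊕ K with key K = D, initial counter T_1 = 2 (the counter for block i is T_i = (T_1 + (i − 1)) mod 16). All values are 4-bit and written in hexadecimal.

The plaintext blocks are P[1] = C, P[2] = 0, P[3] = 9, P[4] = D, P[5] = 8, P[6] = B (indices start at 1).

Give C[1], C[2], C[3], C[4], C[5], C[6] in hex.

CTR encryption: S_i = E(K, T_i) where T_i is the counter for block i; C_i = P_i ⊕ S_i.
C[1]: T = 2, S = E(K, T) = F; C ⊕ F = 3.
C[2]: T = 3, S = E(K, T) = E; 0 ⊕ E = E.
C[3]: T = 4, S = E(K, T) = 9; 9 ⊕ 9 = 0.
C[4]: T = 5, S = E(K, T) = 8; D ⊕ 8 = 5.
C[5]: T = 6, S = E(K, T) = B; 8 ⊕ B = 3.
C[6]: T = 7, S = E(K, T) = A; B ⊕ A = 1.

C[1] = 3, C[2] = E, C[3] = 0, C[4] = 5, C[5] = 3, C[6] = 1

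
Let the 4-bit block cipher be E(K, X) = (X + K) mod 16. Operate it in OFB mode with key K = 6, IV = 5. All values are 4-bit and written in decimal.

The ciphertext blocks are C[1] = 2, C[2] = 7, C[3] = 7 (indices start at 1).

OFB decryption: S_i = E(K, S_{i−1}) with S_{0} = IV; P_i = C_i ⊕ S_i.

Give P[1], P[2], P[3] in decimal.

P[1]: S = E(K, 5) = 11; 2 ⊕ 11 = 9.
P[2]: S = E(K, 11) = 1; 7 ⊕ 1 = 6.
P[3]: S = E(K, 1) = 7; 7 ⊕ 7 = 0.

P[1] = 9, P[2] = 6, P[3] = 0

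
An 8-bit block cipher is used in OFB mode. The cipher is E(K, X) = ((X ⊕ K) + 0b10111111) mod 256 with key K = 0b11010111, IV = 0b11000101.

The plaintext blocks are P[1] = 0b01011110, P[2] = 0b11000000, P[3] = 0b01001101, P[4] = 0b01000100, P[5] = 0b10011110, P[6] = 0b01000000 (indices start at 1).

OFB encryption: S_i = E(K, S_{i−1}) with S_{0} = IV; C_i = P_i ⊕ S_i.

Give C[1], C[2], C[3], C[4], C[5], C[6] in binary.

C[1]: S = E(K, 0b11000101) = 0b11010001; 0b01011110 ⊕ 0b11010001 = 0b10001111.
C[2]: S = E(K, 0b11010001) = 0b11000101; 0b11000000 ⊕ 0b11000101 = 0b00000101.
C[3]: S = E(K, 0b11000101) = 0b11010001; 0b01001101 ⊕ 0b11010001 = 0b10011100.
C[4]: S = E(K, 0b11010001) = 0b11000101; 0b01000100 ⊕ 0b11000101 = 0b10000001.
C[5]: S = E(K, 0b11000101) = 0b11010001; 0b10011110 ⊕ 0b11010001 = 0b01001111.
C[6]: S = E(K, 0b11010001) = 0b11000101; 0b01000000 ⊕ 0b11000101 = 0b10000101.

C[1] = 0b10001111, C[2] = 0b00000101, C[3] = 0b10011100, C[4] = 0b10000001, C[5] = 0b01001111, C[6] = 0b10000101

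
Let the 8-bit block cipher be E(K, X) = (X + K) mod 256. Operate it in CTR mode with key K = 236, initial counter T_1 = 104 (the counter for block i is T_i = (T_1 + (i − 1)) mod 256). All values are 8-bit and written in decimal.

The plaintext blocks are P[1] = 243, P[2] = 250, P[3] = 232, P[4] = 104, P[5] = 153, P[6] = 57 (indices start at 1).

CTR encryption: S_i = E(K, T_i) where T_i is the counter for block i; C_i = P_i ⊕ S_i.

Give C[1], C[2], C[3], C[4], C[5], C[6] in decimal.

C[1] = 167, C[2] = 175, C[3] = 190, C[4] = 63, C[5] = 193, C[6] = 96

C[1]: T = 104, S = E(K, T) = 84; 243 ⊕ 84 = 167.
C[2]: T = 105, S = E(K, T) = 85; 250 ⊕ 85 = 175.
C[3]: T = 106, S = E(K, T) = 86; 232 ⊕ 86 = 190.
C[4]: T = 107, S = E(K, T) = 87; 104 ⊕ 87 = 63.
C[5]: T = 108, S = E(K, T) = 88; 153 ⊕ 88 = 193.
C[6]: T = 109, S = E(K, T) = 89; 57 ⊕ 89 = 96.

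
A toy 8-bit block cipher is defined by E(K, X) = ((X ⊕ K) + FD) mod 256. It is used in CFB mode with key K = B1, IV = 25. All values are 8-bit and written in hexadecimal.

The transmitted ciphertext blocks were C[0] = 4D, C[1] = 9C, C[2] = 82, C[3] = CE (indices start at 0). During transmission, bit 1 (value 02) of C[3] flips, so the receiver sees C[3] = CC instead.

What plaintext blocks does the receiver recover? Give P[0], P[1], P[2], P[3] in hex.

CFB decryption: P_i = C_i ⊕ E(K, C_{i−1}), with C_{−1} = IV.
Only C[3] changed, to CC. In CFB, a change in C_i flips the same bit in P_i and garbles P_{i+1}. Decrypting the received ciphertext:
P[0]: E(K, 25) = 91; 4D ⊕ 91 = DC.
P[1]: E(K, 4D) = F9; 9C ⊕ F9 = 65.
P[2]: E(K, 9C) = 2A; 82 ⊕ 2A = A8.
P[3]: E(K, 82) = 30; CC ⊕ 30 = FC.
Blocks that differ from the original plaintext: P[3].

P[0] = DC, P[1] = 65, P[2] = A8, P[3] = FC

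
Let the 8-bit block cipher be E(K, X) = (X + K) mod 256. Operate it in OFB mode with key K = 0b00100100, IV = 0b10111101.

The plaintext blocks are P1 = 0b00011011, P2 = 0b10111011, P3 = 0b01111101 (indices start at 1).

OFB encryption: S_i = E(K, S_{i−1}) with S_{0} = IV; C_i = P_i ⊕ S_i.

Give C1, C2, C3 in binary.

C1: S = E(K, 0b10111101) = 0b11100001; 0b00011011 ⊕ 0b11100001 = 0b11111010.
C2: S = E(K, 0b11100001) = 0b00000101; 0b10111011 ⊕ 0b00000101 = 0b10111110.
C3: S = E(K, 0b00000101) = 0b00101001; 0b01111101 ⊕ 0b00101001 = 0b01010100.

C1 = 0b11111010, C2 = 0b10111110, C3 = 0b01010100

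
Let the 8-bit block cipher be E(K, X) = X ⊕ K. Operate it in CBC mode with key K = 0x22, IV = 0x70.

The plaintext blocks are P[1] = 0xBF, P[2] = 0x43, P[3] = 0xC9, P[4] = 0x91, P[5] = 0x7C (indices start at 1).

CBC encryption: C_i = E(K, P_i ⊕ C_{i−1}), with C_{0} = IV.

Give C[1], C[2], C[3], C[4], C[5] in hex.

C[1]: P[1] ⊕ 0x70 = 0xCF; E(K, 0xCF) = 0xED.
C[2]: P[2] ⊕ 0xED = 0xAE; E(K, 0xAE) = 0x8C.
C[3]: P[3] ⊕ 0x8C = 0x45; E(K, 0x45) = 0x67.
C[4]: P[4] ⊕ 0x67 = 0xF6; E(K, 0xF6) = 0xD4.
C[5]: P[5] ⊕ 0xD4 = 0xA8; E(K, 0xA8) = 0x8A.

C[1] = 0xED, C[2] = 0x8C, C[3] = 0x67, C[4] = 0xD4, C[5] = 0x8A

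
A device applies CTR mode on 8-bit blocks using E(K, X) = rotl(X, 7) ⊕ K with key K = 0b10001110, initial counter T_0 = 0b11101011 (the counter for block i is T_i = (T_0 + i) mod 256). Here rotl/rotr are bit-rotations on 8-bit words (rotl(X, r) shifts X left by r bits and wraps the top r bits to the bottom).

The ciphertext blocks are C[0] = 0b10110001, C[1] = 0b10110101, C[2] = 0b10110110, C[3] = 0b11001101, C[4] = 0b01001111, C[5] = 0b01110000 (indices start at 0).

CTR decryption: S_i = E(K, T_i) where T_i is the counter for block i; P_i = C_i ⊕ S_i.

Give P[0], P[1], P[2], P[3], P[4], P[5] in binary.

P[0] = 0b11001010, P[1] = 0b01001101, P[2] = 0b11001110, P[3] = 0b00110100, P[4] = 0b00110110, P[5] = 0b10000110

P[0]: T = 0b11101011, S = E(K, T) = 0b01111011; 0b10110001 ⊕ 0b01111011 = 0b11001010.
P[1]: T = 0b11101100, S = E(K, T) = 0b11111000; 0b10110101 ⊕ 0b11111000 = 0b01001101.
P[2]: T = 0b11101101, S = E(K, T) = 0b01111000; 0b10110110 ⊕ 0b01111000 = 0b11001110.
P[3]: T = 0b11101110, S = E(K, T) = 0b11111001; 0b11001101 ⊕ 0b11111001 = 0b00110100.
P[4]: T = 0b11101111, S = E(K, T) = 0b01111001; 0b01001111 ⊕ 0b01111001 = 0b00110110.
P[5]: T = 0b11110000, S = E(K, T) = 0b11110110; 0b01110000 ⊕ 0b11110110 = 0b10000110.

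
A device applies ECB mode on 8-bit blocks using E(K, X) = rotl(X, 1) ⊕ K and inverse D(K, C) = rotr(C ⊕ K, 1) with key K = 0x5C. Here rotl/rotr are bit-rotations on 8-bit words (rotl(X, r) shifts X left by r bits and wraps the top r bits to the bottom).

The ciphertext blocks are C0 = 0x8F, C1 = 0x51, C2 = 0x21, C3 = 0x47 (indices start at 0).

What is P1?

ECB decryption: P_i = D(K, C_i).
P1: D(K, 0x51) = 0x86.

P1 = 0x86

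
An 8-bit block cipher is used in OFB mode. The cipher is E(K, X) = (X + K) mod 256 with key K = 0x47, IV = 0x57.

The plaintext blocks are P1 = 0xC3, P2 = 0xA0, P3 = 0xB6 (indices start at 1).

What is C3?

OFB encryption: S_i = E(K, S_{i−1}) with S_{0} = IV; C_i = P_i ⊕ S_i.
C1: S = E(K, 0x57) = 0x9E; 0xC3 ⊕ 0x9E = 0x5D.
C2: S = E(K, 0x9E) = 0xE5; 0xA0 ⊕ 0xE5 = 0x45.
C3: S = E(K, 0xE5) = 0x2C; 0xB6 ⊕ 0x2C = 0x9A.

C3 = 0x9A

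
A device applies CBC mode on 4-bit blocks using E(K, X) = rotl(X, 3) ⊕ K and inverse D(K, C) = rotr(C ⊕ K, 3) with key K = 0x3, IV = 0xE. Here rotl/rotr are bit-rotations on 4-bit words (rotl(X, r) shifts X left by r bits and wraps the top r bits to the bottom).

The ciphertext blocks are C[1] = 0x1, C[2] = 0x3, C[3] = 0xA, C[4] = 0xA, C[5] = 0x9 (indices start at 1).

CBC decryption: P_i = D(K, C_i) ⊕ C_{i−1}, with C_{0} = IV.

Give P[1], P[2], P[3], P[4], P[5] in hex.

P[1] = 0xA, P[2] = 0x1, P[3] = 0x0, P[4] = 0x9, P[5] = 0xF

P[1]: D(K, 0x1) = 0x4; 0x4 ⊕ 0xE = 0xA.
P[2]: D(K, 0x3) = 0x0; 0x0 ⊕ 0x1 = 0x1.
P[3]: D(K, 0xA) = 0x3; 0x3 ⊕ 0x3 = 0x0.
P[4]: D(K, 0xA) = 0x3; 0x3 ⊕ 0xA = 0x9.
P[5]: D(K, 0x9) = 0x5; 0x5 ⊕ 0xA = 0xF.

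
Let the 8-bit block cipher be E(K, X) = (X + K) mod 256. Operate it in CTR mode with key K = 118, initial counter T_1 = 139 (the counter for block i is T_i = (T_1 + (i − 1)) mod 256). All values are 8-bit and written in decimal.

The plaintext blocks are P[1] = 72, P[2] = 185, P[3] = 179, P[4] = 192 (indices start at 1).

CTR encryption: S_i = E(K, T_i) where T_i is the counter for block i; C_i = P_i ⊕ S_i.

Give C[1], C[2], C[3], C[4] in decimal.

C[1] = 73, C[2] = 187, C[3] = 176, C[4] = 196

C[1]: T = 139, S = E(K, T) = 1; 72 ⊕ 1 = 73.
C[2]: T = 140, S = E(K, T) = 2; 185 ⊕ 2 = 187.
C[3]: T = 141, S = E(K, T) = 3; 179 ⊕ 3 = 176.
C[4]: T = 142, S = E(K, T) = 4; 192 ⊕ 4 = 196.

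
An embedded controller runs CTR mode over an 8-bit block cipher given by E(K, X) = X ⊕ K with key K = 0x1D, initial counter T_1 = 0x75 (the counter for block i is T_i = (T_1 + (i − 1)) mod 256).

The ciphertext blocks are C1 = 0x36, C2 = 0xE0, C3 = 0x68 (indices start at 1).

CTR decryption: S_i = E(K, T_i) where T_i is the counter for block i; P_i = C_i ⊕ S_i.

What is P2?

P2 = 0x8B

P2: T = 0x76, S = E(K, T) = 0x6B; 0xE0 ⊕ 0x6B = 0x8B.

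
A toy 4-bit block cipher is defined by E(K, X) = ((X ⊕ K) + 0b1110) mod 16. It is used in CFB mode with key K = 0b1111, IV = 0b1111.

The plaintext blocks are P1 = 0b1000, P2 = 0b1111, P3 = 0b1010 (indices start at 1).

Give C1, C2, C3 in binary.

CFB encryption: C_i = P_i ⊕ E(K, C_{i−1}), with C_{0} = IV.
C1: E(K, 0b1111) = 0b1110; 0b1000 ⊕ 0b1110 = 0b0110.
C2: E(K, 0b0110) = 0b0111; 0b1111 ⊕ 0b0111 = 0b1000.
C3: E(K, 0b1000) = 0b0101; 0b1010 ⊕ 0b0101 = 0b1111.

C1 = 0b0110, C2 = 0b1000, C3 = 0b1111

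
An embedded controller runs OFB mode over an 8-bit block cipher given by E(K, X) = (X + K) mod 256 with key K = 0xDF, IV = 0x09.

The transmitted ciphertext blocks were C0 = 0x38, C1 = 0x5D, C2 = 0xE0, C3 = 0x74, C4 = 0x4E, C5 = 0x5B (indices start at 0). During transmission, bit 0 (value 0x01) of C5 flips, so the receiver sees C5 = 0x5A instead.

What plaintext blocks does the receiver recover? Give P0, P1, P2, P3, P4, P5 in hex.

OFB decryption: S_i = E(K, S_{i−1}) with S_{−1} = IV; P_i = C_i ⊕ S_i.
Only C5 changed, to 0x5A. In OFB, a change in C_i flips the same bit in P_i only; the keystream is unaffected. Decrypting the received ciphertext:
P0: S = E(K, 0x09) = 0xE8; 0x38 ⊕ 0xE8 = 0xD0.
P1: S = E(K, 0xE8) = 0xC7; 0x5D ⊕ 0xC7 = 0x9A.
P2: S = E(K, 0xC7) = 0xA6; 0xE0 ⊕ 0xA6 = 0x46.
P3: S = E(K, 0xA6) = 0x85; 0x74 ⊕ 0x85 = 0xF1.
P4: S = E(K, 0x85) = 0x64; 0x4E ⊕ 0x64 = 0x2A.
P5: S = E(K, 0x64) = 0x43; 0x5A ⊕ 0x43 = 0x19.
Blocks that differ from the original plaintext: P5.

P0 = 0xD0, P1 = 0x9A, P2 = 0x46, P3 = 0xF1, P4 = 0x2A, P5 = 0x19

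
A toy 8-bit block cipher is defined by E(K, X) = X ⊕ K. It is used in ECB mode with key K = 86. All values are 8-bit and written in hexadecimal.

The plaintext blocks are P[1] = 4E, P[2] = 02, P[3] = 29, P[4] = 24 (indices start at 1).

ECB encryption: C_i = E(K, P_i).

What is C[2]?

C[2]: E(K, 02) = 84.

C[2] = 84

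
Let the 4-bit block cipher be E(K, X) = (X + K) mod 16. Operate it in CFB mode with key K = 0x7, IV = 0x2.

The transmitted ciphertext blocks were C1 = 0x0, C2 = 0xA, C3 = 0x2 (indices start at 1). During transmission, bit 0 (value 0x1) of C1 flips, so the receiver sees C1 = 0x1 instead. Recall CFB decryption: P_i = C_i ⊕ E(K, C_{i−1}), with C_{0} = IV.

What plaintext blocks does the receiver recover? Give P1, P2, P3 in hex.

Only C1 changed, to 0x1. In CFB, a change in C_i flips the same bit in P_i and garbles P_{i+1}. Decrypting the received ciphertext:
P1: E(K, 0x2) = 0x9; 0x1 ⊕ 0x9 = 0x8.
P2: E(K, 0x1) = 0x8; 0xA ⊕ 0x8 = 0x2.
P3: E(K, 0xA) = 0x1; 0x2 ⊕ 0x1 = 0x3.
Blocks that differ from the original plaintext: P1, P2.

P1 = 0x8, P2 = 0x2, P3 = 0x3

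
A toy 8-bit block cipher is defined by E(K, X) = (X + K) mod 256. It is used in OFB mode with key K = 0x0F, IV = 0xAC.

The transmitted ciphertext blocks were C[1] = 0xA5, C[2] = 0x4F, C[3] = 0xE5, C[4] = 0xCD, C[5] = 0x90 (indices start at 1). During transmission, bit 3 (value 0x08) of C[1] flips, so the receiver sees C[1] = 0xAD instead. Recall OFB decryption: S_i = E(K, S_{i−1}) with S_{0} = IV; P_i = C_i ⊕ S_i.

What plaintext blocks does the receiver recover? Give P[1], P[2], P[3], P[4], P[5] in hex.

Only C[1] changed, to 0xAD. In OFB, a change in C_i flips the same bit in P_i only; the keystream is unaffected. Decrypting the received ciphertext:
P[1]: S = E(K, 0xAC) = 0xBB; 0xAD ⊕ 0xBB = 0x16.
P[2]: S = E(K, 0xBB) = 0xCA; 0x4F ⊕ 0xCA = 0x85.
P[3]: S = E(K, 0xCA) = 0xD9; 0xE5 ⊕ 0xD9 = 0x3C.
P[4]: S = E(K, 0xD9) = 0xE8; 0xCD ⊕ 0xE8 = 0x25.
P[5]: S = E(K, 0xE8) = 0xF7; 0x90 ⊕ 0xF7 = 0x67.
Blocks that differ from the original plaintext: P[1].

P[1] = 0x16, P[2] = 0x85, P[3] = 0x3C, P[4] = 0x25, P[5] = 0x67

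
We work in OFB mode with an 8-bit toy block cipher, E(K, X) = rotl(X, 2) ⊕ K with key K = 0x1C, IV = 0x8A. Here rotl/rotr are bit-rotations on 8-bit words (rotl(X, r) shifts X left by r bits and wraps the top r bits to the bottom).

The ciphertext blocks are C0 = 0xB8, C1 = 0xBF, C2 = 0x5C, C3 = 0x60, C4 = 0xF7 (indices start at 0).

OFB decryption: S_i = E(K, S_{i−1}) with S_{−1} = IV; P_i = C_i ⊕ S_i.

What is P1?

P1 = 0x7B

P0: S = E(K, 0x8A) = 0x36; 0xB8 ⊕ 0x36 = 0x8E.
P1: S = E(K, 0x36) = 0xC4; 0xBF ⊕ 0xC4 = 0x7B.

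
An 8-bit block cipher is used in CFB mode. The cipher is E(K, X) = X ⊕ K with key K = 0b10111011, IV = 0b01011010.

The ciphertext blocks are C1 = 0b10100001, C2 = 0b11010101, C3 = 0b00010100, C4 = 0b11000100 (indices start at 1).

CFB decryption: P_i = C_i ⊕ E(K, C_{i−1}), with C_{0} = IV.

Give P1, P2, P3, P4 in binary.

P1 = 0b01000000, P2 = 0b11001111, P3 = 0b01111010, P4 = 0b01101011

P1: E(K, 0b01011010) = 0b11100001; 0b10100001 ⊕ 0b11100001 = 0b01000000.
P2: E(K, 0b10100001) = 0b00011010; 0b11010101 ⊕ 0b00011010 = 0b11001111.
P3: E(K, 0b11010101) = 0b01101110; 0b00010100 ⊕ 0b01101110 = 0b01111010.
P4: E(K, 0b00010100) = 0b10101111; 0b11000100 ⊕ 0b10101111 = 0b01101011.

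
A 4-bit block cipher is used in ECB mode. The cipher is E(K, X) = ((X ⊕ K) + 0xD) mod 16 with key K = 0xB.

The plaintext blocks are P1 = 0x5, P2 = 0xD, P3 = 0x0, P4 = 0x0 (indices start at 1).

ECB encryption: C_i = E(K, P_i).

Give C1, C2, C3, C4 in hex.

C1 = 0xB, C2 = 0x3, C3 = 0x8, C4 = 0x8

C1: E(K, 0x5) = 0xB.
C2: E(K, 0xD) = 0x3.
C3: E(K, 0x0) = 0x8.
C4: E(K, 0x0) = 0x8.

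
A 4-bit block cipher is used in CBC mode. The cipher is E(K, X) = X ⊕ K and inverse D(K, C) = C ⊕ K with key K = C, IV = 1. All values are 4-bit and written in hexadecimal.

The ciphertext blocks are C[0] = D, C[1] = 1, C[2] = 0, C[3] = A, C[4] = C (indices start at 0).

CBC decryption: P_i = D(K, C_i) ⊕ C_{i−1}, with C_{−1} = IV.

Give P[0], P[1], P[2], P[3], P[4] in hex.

P[0] = 0, P[1] = 0, P[2] = D, P[3] = 6, P[4] = A

P[0]: D(K, D) = 1; 1 ⊕ 1 = 0.
P[1]: D(K, 1) = D; D ⊕ D = 0.
P[2]: D(K, 0) = C; C ⊕ 1 = D.
P[3]: D(K, A) = 6; 6 ⊕ 0 = 6.
P[4]: D(K, C) = 0; 0 ⊕ A = A.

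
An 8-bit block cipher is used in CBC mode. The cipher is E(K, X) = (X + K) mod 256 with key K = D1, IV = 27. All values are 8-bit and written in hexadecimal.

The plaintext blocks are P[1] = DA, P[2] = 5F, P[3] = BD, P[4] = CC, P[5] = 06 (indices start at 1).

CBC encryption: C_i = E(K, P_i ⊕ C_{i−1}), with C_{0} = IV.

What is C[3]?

C[3] = B0

C[1]: P[1] ⊕ 27 = FD; E(K, FD) = CE.
C[2]: P[2] ⊕ CE = 91; E(K, 91) = 62.
C[3]: P[3] ⊕ 62 = DF; E(K, DF) = B0.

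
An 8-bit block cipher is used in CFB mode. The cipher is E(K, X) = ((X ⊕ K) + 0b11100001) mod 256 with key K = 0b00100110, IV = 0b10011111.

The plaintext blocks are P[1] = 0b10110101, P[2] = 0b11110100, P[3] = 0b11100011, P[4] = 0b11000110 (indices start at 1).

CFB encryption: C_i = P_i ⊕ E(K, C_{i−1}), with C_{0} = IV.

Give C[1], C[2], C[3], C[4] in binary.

C[1] = 0b00101111, C[2] = 0b00011110, C[3] = 0b11111010, C[4] = 0b01111011

C[1]: E(K, 0b10011111) = 0b10011010; 0b10110101 ⊕ 0b10011010 = 0b00101111.
C[2]: E(K, 0b00101111) = 0b11101010; 0b11110100 ⊕ 0b11101010 = 0b00011110.
C[3]: E(K, 0b00011110) = 0b00011001; 0b11100011 ⊕ 0b00011001 = 0b11111010.
C[4]: E(K, 0b11111010) = 0b10111101; 0b11000110 ⊕ 0b10111101 = 0b01111011.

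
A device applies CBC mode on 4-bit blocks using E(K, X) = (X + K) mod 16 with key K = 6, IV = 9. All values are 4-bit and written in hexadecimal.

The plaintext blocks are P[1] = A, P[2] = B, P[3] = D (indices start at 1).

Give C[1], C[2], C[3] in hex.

C[1] = 9, C[2] = 8, C[3] = B

CBC encryption: C_i = E(K, P_i ⊕ C_{i−1}), with C_{0} = IV.
C[1]: P[1] ⊕ 9 = 3; E(K, 3) = 9.
C[2]: P[2] ⊕ 9 = 2; E(K, 2) = 8.
C[3]: P[3] ⊕ 8 = 5; E(K, 5) = B.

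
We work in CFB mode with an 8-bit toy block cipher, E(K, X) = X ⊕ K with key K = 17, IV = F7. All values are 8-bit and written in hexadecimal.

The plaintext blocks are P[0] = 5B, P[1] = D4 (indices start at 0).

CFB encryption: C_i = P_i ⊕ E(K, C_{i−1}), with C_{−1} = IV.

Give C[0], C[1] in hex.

C[0] = BB, C[1] = 78

C[0]: E(K, F7) = E0; 5B ⊕ E0 = BB.
C[1]: E(K, BB) = AC; D4 ⊕ AC = 78.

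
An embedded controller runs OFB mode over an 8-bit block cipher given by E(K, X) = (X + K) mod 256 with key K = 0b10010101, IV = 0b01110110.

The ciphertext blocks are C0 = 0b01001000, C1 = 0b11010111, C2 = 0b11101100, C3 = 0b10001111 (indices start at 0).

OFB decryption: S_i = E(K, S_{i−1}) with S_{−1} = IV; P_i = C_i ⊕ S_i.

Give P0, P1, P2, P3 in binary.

P0 = 0b01000011, P1 = 0b01110111, P2 = 0b11011001, P3 = 0b01000101

P0: S = E(K, 0b01110110) = 0b00001011; 0b01001000 ⊕ 0b00001011 = 0b01000011.
P1: S = E(K, 0b00001011) = 0b10100000; 0b11010111 ⊕ 0b10100000 = 0b01110111.
P2: S = E(K, 0b10100000) = 0b00110101; 0b11101100 ⊕ 0b00110101 = 0b11011001.
P3: S = E(K, 0b00110101) = 0b11001010; 0b10001111 ⊕ 0b11001010 = 0b01000101.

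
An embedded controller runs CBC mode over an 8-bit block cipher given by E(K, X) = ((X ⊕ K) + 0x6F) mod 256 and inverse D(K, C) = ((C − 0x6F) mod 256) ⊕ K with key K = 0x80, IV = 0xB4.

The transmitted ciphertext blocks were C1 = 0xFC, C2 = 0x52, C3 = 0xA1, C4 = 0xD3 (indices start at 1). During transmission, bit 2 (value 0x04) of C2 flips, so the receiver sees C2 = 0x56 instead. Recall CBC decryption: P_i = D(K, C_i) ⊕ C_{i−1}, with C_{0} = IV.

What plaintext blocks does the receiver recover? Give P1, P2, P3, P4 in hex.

P1 = 0xB9, P2 = 0x9B, P3 = 0xE4, P4 = 0x45

Only C2 changed, to 0x56. In CBC, a change in C_i garbles P_i and flips the same bit in P_{i+1}. Decrypting the received ciphertext:
P1: D(K, 0xFC) = 0x0D; 0x0D ⊕ 0xB4 = 0xB9.
P2: D(K, 0x56) = 0x67; 0x67 ⊕ 0xFC = 0x9B.
P3: D(K, 0xA1) = 0xB2; 0xB2 ⊕ 0x56 = 0xE4.
P4: D(K, 0xD3) = 0xE4; 0xE4 ⊕ 0xA1 = 0x45.
Blocks that differ from the original plaintext: P2, P3.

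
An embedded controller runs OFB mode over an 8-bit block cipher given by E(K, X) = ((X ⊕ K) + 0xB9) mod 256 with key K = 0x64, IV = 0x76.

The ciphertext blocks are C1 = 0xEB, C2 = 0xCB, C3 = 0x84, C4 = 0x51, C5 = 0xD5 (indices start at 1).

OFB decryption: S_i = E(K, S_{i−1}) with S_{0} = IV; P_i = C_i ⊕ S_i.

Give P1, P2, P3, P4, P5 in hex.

P1: S = E(K, 0x76) = 0xCB; 0xEB ⊕ 0xCB = 0x20.
P2: S = E(K, 0xCB) = 0x68; 0xCB ⊕ 0x68 = 0xA3.
P3: S = E(K, 0x68) = 0xC5; 0x84 ⊕ 0xC5 = 0x41.
P4: S = E(K, 0xC5) = 0x5A; 0x51 ⊕ 0x5A = 0x0B.
P5: S = E(K, 0x5A) = 0xF7; 0xD5 ⊕ 0xF7 = 0x22.

P1 = 0x20, P2 = 0xA3, P3 = 0x41, P4 = 0x0B, P5 = 0x22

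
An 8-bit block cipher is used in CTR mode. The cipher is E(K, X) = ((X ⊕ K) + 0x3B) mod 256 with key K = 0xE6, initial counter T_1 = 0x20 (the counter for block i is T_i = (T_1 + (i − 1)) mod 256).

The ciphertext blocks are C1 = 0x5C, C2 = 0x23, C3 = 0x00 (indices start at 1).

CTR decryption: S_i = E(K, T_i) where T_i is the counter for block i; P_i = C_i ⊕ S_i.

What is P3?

P3 = 0xFF

P3: T = 0x22, S = E(K, T) = 0xFF; 0x00 ⊕ 0xFF = 0xFF.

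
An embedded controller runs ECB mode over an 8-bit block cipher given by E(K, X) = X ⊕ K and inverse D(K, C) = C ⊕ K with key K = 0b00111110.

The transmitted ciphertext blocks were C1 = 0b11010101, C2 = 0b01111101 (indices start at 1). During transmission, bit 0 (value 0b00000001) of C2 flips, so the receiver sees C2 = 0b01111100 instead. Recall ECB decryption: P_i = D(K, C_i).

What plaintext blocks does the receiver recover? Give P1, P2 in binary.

P1 = 0b11101011, P2 = 0b01000010

Only C2 changed, to 0b01111100. In ECB, a change in C_i affects only P_i. Decrypting the received ciphertext:
P1: D(K, 0b11010101) = 0b11101011.
P2: D(K, 0b01111100) = 0b01000010.
Blocks that differ from the original plaintext: P2.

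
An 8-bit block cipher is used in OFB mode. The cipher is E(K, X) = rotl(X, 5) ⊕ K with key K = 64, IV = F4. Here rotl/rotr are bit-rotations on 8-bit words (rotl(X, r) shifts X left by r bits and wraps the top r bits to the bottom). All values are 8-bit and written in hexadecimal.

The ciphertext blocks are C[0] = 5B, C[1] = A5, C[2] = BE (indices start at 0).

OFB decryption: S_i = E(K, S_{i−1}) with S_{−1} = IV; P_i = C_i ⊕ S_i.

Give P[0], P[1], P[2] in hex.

P[0] = A1, P[1] = 9E, P[2] = BD

P[0]: S = E(K, F4) = FA; 5B ⊕ FA = A1.
P[1]: S = E(K, FA) = 3B; A5 ⊕ 3B = 9E.
P[2]: S = E(K, 3B) = 03; BE ⊕ 03 = BD.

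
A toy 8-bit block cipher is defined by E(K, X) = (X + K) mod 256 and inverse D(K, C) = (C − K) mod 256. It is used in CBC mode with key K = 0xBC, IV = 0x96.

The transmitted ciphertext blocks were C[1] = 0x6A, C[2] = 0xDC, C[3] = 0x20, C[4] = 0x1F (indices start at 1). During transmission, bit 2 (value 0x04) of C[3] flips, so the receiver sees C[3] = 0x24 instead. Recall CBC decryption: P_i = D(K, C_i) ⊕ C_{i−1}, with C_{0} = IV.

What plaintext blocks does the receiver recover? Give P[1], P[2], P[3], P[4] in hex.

Only C[3] changed, to 0x24. In CBC, a change in C_i garbles P_i and flips the same bit in P_{i+1}. Decrypting the received ciphertext:
P[1]: D(K, 0x6A) = 0xAE; 0xAE ⊕ 0x96 = 0x38.
P[2]: D(K, 0xDC) = 0x20; 0x20 ⊕ 0x6A = 0x4A.
P[3]: D(K, 0x24) = 0x68; 0x68 ⊕ 0xDC = 0xB4.
P[4]: D(K, 0x1F) = 0x63; 0x63 ⊕ 0x24 = 0x47.
Blocks that differ from the original plaintext: P[3], P[4].

P[1] = 0x38, P[2] = 0x4A, P[3] = 0xB4, P[4] = 0x47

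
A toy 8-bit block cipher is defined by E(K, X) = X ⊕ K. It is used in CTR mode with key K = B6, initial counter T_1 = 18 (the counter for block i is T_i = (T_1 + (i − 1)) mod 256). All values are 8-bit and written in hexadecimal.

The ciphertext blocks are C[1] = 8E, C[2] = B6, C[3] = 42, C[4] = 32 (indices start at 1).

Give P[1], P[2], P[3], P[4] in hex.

CTR decryption: S_i = E(K, T_i) where T_i is the counter for block i; P_i = C_i ⊕ S_i.
P[1]: T = 18, S = E(K, T) = AE; 8E ⊕ AE = 20.
P[2]: T = 19, S = E(K, T) = AF; B6 ⊕ AF = 19.
P[3]: T = 1A, S = E(K, T) = AC; 42 ⊕ AC = EE.
P[4]: T = 1B, S = E(K, T) = AD; 32 ⊕ AD = 9F.

P[1] = 20, P[2] = 19, P[3] = EE, P[4] = 9F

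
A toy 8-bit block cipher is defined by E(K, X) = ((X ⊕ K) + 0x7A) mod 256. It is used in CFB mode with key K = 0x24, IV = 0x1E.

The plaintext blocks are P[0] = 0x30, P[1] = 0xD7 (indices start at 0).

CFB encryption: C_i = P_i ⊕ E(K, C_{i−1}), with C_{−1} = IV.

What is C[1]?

C[0]: E(K, 0x1E) = 0xB4; 0x30 ⊕ 0xB4 = 0x84.
C[1]: E(K, 0x84) = 0x1A; 0xD7 ⊕ 0x1A = 0xCD.

C[1] = 0xCD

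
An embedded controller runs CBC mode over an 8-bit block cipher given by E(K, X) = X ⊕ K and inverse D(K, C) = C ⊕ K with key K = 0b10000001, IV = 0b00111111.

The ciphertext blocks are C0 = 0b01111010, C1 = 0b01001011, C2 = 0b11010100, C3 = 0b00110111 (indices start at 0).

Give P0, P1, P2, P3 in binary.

P0 = 0b11000100, P1 = 0b10110000, P2 = 0b00011110, P3 = 0b01100010

CBC decryption: P_i = D(K, C_i) ⊕ C_{i−1}, with C_{−1} = IV.
P0: D(K, 0b01111010) = 0b11111011; 0b11111011 ⊕ 0b00111111 = 0b11000100.
P1: D(K, 0b01001011) = 0b11001010; 0b11001010 ⊕ 0b01111010 = 0b10110000.
P2: D(K, 0b11010100) = 0b01010101; 0b01010101 ⊕ 0b01001011 = 0b00011110.
P3: D(K, 0b00110111) = 0b10110110; 0b10110110 ⊕ 0b11010100 = 0b01100010.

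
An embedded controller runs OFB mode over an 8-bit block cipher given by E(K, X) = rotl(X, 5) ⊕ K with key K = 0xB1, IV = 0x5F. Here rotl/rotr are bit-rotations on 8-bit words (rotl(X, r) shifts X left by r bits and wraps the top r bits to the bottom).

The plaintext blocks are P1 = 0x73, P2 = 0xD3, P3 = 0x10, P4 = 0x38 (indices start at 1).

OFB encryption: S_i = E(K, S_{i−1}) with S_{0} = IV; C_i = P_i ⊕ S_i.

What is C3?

C3 = 0xFE

C1: S = E(K, 0x5F) = 0x5A; 0x73 ⊕ 0x5A = 0x29.
C2: S = E(K, 0x5A) = 0xFA; 0xD3 ⊕ 0xFA = 0x29.
C3: S = E(K, 0xFA) = 0xEE; 0x10 ⊕ 0xEE = 0xFE.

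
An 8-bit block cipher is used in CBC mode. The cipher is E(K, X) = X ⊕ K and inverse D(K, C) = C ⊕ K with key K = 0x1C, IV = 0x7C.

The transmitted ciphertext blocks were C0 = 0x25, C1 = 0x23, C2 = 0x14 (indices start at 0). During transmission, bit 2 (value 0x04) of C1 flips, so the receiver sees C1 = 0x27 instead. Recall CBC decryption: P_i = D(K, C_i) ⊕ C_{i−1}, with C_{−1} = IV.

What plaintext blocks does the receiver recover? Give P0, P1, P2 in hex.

Only C1 changed, to 0x27. In CBC, a change in C_i garbles P_i and flips the same bit in P_{i+1}. Decrypting the received ciphertext:
P0: D(K, 0x25) = 0x39; 0x39 ⊕ 0x7C = 0x45.
P1: D(K, 0x27) = 0x3B; 0x3B ⊕ 0x25 = 0x1E.
P2: D(K, 0x14) = 0x08; 0x08 ⊕ 0x27 = 0x2F.
Blocks that differ from the original plaintext: P1, P2.

P0 = 0x45, P1 = 0x1E, P2 = 0x2F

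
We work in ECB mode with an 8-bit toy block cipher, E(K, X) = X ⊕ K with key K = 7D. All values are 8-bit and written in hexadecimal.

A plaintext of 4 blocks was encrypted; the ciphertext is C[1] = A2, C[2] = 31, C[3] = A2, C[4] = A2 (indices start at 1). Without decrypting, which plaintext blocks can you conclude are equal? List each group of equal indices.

ECB encrypts each block independently with the same key, so equal ciphertext blocks imply equal plaintext blocks.
C[1] = C[3] = C[4] = A2, so P[1] = P[3] = P[4].

P[1] = P[3] = P[4]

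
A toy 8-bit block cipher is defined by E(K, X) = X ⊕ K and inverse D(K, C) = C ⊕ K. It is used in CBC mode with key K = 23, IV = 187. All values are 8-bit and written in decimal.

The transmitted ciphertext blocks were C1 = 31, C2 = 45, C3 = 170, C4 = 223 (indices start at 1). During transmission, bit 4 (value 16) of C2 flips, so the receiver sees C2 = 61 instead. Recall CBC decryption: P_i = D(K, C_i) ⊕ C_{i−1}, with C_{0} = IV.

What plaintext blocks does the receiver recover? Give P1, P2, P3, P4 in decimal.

Only C2 changed, to 61. In CBC, a change in C_i garbles P_i and flips the same bit in P_{i+1}. Decrypting the received ciphertext:
P1: D(K, 31) = 8; 8 ⊕ 187 = 179.
P2: D(K, 61) = 42; 42 ⊕ 31 = 53.
P3: D(K, 170) = 189; 189 ⊕ 61 = 128.
P4: D(K, 223) = 200; 200 ⊕ 170 = 98.
Blocks that differ from the original plaintext: P2, P3.

P1 = 179, P2 = 53, P3 = 128, P4 = 98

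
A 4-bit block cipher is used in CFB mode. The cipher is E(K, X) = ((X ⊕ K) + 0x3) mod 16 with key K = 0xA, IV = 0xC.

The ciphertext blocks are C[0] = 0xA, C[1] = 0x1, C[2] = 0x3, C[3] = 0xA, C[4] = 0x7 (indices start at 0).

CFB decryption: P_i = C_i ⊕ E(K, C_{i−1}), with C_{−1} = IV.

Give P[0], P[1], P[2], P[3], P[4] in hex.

P[0] = 0x3, P[1] = 0x2, P[2] = 0xD, P[3] = 0x6, P[4] = 0x4

P[0]: E(K, 0xC) = 0x9; 0xA ⊕ 0x9 = 0x3.
P[1]: E(K, 0xA) = 0x3; 0x1 ⊕ 0x3 = 0x2.
P[2]: E(K, 0x1) = 0xE; 0x3 ⊕ 0xE = 0xD.
P[3]: E(K, 0x3) = 0xC; 0xA ⊕ 0xC = 0x6.
P[4]: E(K, 0xA) = 0x3; 0x7 ⊕ 0x3 = 0x4.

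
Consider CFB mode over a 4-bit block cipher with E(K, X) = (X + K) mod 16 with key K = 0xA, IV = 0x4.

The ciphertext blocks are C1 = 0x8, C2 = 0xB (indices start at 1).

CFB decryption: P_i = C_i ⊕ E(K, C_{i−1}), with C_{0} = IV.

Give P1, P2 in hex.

P1: E(K, 0x4) = 0xE; 0x8 ⊕ 0xE = 0x6.
P2: E(K, 0x8) = 0x2; 0xB ⊕ 0x2 = 0x9.

P1 = 0x6, P2 = 0x9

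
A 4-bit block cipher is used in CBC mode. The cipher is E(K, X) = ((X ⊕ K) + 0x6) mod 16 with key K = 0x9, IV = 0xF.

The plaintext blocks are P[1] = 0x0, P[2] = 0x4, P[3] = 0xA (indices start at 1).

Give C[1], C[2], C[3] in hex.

CBC encryption: C_i = E(K, P_i ⊕ C_{i−1}), with C_{0} = IV.
C[1]: P[1] ⊕ 0xF = 0xF; E(K, 0xF) = 0xC.
C[2]: P[2] ⊕ 0xC = 0x8; E(K, 0x8) = 0x7.
C[3]: P[3] ⊕ 0x7 = 0xD; E(K, 0xD) = 0xA.

C[1] = 0xC, C[2] = 0x7, C[3] = 0xA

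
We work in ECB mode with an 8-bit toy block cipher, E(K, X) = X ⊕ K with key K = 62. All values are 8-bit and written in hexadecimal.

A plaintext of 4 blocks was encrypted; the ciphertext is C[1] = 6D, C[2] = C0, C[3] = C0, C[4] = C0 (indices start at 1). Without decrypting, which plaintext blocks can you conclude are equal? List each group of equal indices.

ECB encrypts each block independently with the same key, so equal ciphertext blocks imply equal plaintext blocks.
C[2] = C[3] = C[4] = C0, so P[2] = P[3] = P[4].

P[2] = P[3] = P[4]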